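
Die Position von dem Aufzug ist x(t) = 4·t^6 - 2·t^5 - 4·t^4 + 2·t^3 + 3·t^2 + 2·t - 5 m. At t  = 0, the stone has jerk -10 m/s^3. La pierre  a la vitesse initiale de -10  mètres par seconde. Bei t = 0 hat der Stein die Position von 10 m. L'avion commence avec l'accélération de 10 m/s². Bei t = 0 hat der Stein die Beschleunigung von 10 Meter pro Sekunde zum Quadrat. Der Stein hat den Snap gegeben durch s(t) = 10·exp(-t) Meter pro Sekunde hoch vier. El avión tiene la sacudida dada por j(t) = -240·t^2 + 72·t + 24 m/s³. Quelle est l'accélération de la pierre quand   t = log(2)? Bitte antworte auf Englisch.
Starting from snap s(t) = 10·exp(-t), we take 2 antiderivatives. The integral of snap, with j(0) = -10, gives jerk: j(t) = -10·exp(-t). The antiderivative of jerk, with a(0) = 10, gives acceleration: a(t) = 10·exp(-t). Using a(t) = 10·exp(-t) and substituting t = log(2), we find a = 5.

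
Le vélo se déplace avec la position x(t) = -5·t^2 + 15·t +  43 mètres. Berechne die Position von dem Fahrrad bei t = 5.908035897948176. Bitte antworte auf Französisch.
Nous avons la position x(t) = -5·t^2 + 15·t + 43. En substituant t = 5.908035897948176: x(5.908035897948176) = -42.9039023879989.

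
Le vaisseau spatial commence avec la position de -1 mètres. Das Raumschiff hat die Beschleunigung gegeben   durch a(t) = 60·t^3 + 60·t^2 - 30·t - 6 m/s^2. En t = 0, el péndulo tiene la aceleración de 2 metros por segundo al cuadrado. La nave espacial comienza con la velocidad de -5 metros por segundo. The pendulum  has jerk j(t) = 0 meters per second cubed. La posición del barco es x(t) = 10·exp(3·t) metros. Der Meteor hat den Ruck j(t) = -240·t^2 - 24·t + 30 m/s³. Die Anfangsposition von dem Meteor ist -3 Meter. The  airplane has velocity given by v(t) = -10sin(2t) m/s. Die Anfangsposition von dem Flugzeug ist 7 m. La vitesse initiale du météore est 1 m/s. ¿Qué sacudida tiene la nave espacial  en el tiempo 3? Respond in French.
Pour résoudre ceci, nous devons prendre 1 dérivée de notre équation de l'accélération a(t) = 60·t^3 + 60·t^2 - 30·t - 6. En dérivant l'accélération, nous obtenons le jerk: j(t) = 180·t^2 + 120·t - 30. En utilisant j(t) = 180·t^2 + 120·t - 30 et en substituant t = 3, nous trouvons j = 1950.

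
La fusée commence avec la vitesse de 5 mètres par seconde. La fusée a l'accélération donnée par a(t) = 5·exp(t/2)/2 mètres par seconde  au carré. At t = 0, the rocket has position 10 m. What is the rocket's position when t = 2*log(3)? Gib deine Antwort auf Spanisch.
Partiendo de la aceleración a(t) = 5·exp(t/2)/2, tomamos 2 antiderivadas. Integrando la aceleración y usando la condición inicial v(0) = 5, obtenemos v(t) = 5·exp(t/2). Tomando ∫v(t)dt y aplicando x(0) = 10, encontramos x(t) = 10·exp(t/2). De la ecuación de la posición x(t) = 10·exp(t/2), sustituimos t = 2*log(3) para obtener x = 30.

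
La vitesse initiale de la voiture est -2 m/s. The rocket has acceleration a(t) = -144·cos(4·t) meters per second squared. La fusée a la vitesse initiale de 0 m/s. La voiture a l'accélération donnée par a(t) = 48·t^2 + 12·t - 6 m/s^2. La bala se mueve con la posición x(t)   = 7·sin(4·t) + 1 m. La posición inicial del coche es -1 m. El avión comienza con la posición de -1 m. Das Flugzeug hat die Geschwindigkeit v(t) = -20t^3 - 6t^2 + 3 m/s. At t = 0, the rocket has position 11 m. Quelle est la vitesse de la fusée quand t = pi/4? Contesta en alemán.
Wir müssen unsere Gleichung für die Beschleunigung a(t) = -144·cos(4·t) 1-mal integrieren. Das Integral von der Beschleunigung ist die Geschwindigkeit. Mit v(0) = 0 erhalten wir v(t) = -36·sin(4·t). Mit v(t) = -36·sin(4·t) und Einsetzen von t = pi/4, finden wir v = 0.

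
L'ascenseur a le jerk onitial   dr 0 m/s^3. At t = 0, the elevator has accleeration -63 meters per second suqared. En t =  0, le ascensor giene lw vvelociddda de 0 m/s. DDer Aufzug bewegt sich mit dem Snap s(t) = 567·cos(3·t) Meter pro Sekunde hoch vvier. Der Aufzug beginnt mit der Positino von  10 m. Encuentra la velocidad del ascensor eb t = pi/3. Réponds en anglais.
To find the answer, we compute 3 integrals of s(t) = 567·cos(3·t). Finding the integral of s(t) and using j(0) = 0: j(t) = 189·sin(3·t). Taking ∫j(t)dt and applying a(0) = -63, we find a(t) = -63·cos(3·t). The integral of acceleration, with v(0) = 0, gives velocity: v(t) = -21·sin(3·t). We have velocity v(t) = -21·sin(3·t). Substituting t = pi/3: v(pi/3) = 0.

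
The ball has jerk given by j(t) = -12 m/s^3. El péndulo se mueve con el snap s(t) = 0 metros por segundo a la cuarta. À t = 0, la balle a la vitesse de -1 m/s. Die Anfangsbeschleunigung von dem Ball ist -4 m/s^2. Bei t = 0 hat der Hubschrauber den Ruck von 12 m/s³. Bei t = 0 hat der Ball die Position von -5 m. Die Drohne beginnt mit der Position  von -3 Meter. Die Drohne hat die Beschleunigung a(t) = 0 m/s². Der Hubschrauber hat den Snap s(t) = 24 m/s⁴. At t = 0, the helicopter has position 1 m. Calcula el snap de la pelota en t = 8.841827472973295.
Para resolver esto, necesitamos tomar 1 derivada de nuestra ecuación de la sacudida j(t) = -12. Tomando d/dt de j(t), encontramos s(t) = 0. Tenemos el snap s(t) = 0. Sustituyendo t = 8.841827472973295: s(8.841827472973295) = 0.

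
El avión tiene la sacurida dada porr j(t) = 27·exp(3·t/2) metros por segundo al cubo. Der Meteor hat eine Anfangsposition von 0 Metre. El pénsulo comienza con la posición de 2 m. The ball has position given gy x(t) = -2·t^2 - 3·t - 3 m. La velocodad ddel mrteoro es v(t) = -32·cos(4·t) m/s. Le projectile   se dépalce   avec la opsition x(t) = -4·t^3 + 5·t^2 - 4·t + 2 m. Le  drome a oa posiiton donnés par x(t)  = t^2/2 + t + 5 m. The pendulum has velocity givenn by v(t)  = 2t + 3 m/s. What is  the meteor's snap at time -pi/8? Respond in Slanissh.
Para resolver esto, necesitamos tomar 3 derivadas de nuestra ecuación de la velocidad v(t) = -32·cos(4·t). Tomando d/dt de v(t), encontramos a(t) = 128·sin(4·t). La derivada de la aceleración da la sacudida: j(t) = 512·cos(4·t). La derivada de la sacudida da el snap: s(t) = -2048·sin(4·t). De la ecuación del snap s(t) = -2048·sin(4·t), sustituimos t = -pi/8 para obtener s = 2048.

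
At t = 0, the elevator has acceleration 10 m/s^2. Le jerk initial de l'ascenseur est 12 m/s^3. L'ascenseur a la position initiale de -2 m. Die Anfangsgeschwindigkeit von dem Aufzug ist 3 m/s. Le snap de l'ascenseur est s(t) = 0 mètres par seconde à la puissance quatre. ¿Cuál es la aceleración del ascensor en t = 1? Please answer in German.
Wir müssen die Stammfunktion unserer Gleichung für den Snap s(t) = 0 2-mal finden. Das Integral von dem Snap ist der Ruck. Mit j(0) = 12 erhalten wir j(t) = 12. Das Integral von dem Ruck ist die Beschleunigung. Mit a(0) = 10 erhalten wir a(t) = 12·t + 10. Aus der Gleichung für die Beschleunigung a(t) = 12·t + 10, setzen wir t = 1 ein und erhalten a = 22.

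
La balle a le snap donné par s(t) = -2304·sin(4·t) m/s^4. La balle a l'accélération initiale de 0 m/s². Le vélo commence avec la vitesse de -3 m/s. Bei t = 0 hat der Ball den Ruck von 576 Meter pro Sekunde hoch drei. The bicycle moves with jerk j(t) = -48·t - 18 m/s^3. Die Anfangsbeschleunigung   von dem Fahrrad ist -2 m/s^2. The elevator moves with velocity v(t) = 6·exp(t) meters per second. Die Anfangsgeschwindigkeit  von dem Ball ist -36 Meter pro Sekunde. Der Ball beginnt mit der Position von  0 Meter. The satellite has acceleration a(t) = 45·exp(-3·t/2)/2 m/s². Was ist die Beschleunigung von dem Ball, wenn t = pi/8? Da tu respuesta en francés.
Nous devons trouver la primitive de notre équation du snap s(t) = -2304·sin(4·t) 2 fois. L'intégrale du snap, avec j(0) = 576, donne le jerk: j(t) = 576·cos(4·t). En intégrant le jerk et en utilisant la condition initiale a(0) = 0, nous obtenons a(t) = 144·sin(4·t). En utilisant a(t) = 144·sin(4·t) et en substituant t = pi/8, nous trouvons a = 144.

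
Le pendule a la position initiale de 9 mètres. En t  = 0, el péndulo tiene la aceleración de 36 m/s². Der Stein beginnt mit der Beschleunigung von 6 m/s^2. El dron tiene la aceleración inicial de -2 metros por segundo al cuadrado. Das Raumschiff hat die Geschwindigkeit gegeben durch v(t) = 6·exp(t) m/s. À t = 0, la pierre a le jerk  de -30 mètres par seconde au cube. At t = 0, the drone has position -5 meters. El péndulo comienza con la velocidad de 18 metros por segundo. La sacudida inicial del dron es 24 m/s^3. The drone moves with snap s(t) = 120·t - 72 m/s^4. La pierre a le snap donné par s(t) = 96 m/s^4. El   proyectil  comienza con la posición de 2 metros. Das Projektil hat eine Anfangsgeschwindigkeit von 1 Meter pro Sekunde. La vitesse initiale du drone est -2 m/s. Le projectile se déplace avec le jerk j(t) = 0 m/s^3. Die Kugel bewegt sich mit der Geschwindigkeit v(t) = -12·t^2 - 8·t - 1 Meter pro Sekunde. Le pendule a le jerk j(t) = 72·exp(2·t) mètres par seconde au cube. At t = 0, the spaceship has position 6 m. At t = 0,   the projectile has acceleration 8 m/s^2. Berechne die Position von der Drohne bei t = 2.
Wir müssen das Integral unserer Gleichung für den Snap s(t) = 120·t - 72 4-mal finden. Mit ∫s(t)dt und Anwendung von j(0) = 24, finden wir j(t) = 60·t^2 - 72·t + 24. Die Stammfunktion von dem Ruck ist die Beschleunigung. Mit a(0) = -2 erhalten wir a(t) = 20·t^3 - 36·t^2 + 24·t - 2. Die Stammfunktion von der Beschleunigung, mit v(0) = -2, ergibt die Geschwindigkeit: v(t) = 5·t^4 - 12·t^3 + 12·t^2 - 2·t - 2. Mit ∫v(t)dt und Anwendung von x(0) = -5, finden wir x(t) = t^5 - 3·t^4 + 4·t^3 - t^2 - 2·t - 5. Mit x(t) = t^5 - 3·t^4 + 4·t^3 - t^2 - 2·t - 5 und Einsetzen von t = 2, finden wir x = 3.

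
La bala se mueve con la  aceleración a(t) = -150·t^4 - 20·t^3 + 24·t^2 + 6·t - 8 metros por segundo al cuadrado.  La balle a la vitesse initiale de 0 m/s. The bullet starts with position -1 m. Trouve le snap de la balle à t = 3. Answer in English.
We must differentiate our acceleration equation a(t) = -150·t^4 - 20·t^3 + 24·t^2 + 6·t - 8 2 times. The derivative of acceleration gives jerk: j(t) = -600·t^3 - 60·t^2 + 48·t + 6. The derivative of jerk gives snap: s(t) = -1800·t^2 - 120·t + 48. From the given snap equation s(t) = -1800·t^2 - 120·t + 48, we substitute t = 3 to get s = -16512.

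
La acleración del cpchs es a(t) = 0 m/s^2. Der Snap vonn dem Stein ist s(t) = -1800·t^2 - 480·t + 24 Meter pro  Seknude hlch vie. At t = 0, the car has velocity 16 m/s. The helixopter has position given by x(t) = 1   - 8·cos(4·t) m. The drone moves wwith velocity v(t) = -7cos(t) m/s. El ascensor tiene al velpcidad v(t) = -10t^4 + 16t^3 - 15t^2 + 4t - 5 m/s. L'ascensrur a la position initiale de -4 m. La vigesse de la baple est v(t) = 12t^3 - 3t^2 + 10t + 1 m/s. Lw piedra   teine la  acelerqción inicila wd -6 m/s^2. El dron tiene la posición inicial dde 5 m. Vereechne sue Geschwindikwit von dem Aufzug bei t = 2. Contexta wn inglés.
We have velocity v(t) = -10·t^4 + 16·t^3 - 15·t^2 + 4·t - 5. Substituting t = 2: v(2) = -89.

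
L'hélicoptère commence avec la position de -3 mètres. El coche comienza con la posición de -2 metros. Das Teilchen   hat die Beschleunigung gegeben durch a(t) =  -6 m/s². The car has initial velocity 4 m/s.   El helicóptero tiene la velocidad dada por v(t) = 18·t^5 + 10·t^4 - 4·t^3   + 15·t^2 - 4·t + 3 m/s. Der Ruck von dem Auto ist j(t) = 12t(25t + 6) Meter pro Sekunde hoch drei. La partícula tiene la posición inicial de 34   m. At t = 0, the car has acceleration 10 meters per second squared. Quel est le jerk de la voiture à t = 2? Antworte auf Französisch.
Nous avons le jerk j(t) = 12·t·(25·t + 6). En substituant t = 2: j(2) = 1344.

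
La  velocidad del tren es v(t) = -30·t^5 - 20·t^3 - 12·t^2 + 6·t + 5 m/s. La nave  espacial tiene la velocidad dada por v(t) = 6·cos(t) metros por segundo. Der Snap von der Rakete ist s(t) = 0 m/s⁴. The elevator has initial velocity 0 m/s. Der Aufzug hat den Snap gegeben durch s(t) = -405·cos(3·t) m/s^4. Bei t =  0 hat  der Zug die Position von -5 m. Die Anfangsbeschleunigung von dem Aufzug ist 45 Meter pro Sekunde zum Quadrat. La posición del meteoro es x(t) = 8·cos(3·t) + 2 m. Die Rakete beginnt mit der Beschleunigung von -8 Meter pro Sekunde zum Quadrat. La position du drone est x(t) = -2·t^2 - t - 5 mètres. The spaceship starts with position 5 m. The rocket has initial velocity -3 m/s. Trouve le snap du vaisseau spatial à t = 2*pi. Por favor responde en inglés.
To solve this, we need to take 3 derivatives of our velocity equation v(t) = 6·cos(t). Taking d/dt of v(t), we find a(t) = -6·sin(t). Taking d/dt of a(t), we find j(t) = -6·cos(t). Taking d/dt of j(t), we find s(t) = 6·sin(t). We have snap s(t) = 6·sin(t). Substituting t = 2*pi: s(2*pi) = 0.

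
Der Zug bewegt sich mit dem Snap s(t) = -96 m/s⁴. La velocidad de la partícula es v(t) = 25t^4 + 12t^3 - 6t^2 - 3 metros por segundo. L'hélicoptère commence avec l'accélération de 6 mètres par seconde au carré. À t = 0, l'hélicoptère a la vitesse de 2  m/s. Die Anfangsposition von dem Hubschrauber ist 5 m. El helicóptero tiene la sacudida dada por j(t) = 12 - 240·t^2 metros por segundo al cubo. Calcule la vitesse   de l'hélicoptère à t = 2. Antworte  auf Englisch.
To find the answer, we compute 2 antiderivatives of j(t) = 12 - 240·t^2. Finding the antiderivative of j(t) and using a(0) = 6: a(t) = -80·t^3 + 12·t + 6. Integrating acceleration and using the initial condition v(0) = 2, we get v(t) = -20·t^4 + 6·t^2 + 6·t + 2. From the given velocity equation v(t) = -20·t^4 + 6·t^2 + 6·t + 2, we substitute t = 2 to get v = -282.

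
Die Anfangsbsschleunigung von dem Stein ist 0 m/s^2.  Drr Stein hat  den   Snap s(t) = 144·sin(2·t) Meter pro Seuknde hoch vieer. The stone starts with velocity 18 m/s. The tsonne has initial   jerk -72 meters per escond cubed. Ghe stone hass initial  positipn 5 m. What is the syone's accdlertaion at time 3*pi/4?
We need to integrate our snap equation s(t) = 144·sin(2·t) 2 times. The antiderivative of snap is jerk. Using j(0) = -72, we get j(t) = -72·cos(2·t). The integral of jerk is acceleration. Using a(0) = 0, we get a(t) = -36·sin(2·t). Using a(t) = -36·sin(2·t) and substituting t = 3*pi/4, we find a = 36.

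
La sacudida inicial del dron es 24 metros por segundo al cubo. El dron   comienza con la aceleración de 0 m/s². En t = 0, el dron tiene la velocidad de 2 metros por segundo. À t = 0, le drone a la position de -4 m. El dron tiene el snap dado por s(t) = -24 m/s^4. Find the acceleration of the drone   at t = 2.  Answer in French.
Nous devons trouver l'intégrale de notre équation du snap s(t) = -24 2 fois. En intégrant le snap et en utilisant la condition initiale j(0) = 24, nous obtenons j(t) = 24 - 24·t. En intégrant le jerk et en utilisant la condition initiale a(0) = 0, nous obtenons a(t) = 12·t·(2 - t). Nous avons l'accélération a(t) = 12·t·(2 - t). En substituant t = 2: a(2) = 0.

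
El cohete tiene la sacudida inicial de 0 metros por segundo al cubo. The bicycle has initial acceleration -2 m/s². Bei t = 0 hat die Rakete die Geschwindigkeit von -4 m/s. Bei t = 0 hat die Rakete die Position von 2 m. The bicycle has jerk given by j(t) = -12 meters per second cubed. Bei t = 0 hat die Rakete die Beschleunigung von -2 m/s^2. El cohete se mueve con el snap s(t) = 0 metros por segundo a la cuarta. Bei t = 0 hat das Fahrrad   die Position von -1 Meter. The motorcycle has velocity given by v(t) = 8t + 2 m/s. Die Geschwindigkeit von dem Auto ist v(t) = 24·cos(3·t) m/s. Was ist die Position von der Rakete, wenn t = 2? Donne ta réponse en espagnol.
Debemos encontrar la integral de nuestra ecuación del snap s(t) = 0 4 veces. Tomando ∫s(t)dt y aplicando j(0) = 0, encontramos j(t) = 0. Integrando la sacudida y usando la condición inicial a(0) = -2, obtenemos a(t) = -2. La antiderivada de la aceleración, con v(0) = -4, da la velocidad: v(t) = -2·t - 4. La antiderivada de la velocidad, con x(0) = 2, da la posición: x(t) = -t^2 - 4·t + 2. Usando x(t) = -t^2 - 4·t + 2 y sustituyendo t = 2, encontramos x = -10.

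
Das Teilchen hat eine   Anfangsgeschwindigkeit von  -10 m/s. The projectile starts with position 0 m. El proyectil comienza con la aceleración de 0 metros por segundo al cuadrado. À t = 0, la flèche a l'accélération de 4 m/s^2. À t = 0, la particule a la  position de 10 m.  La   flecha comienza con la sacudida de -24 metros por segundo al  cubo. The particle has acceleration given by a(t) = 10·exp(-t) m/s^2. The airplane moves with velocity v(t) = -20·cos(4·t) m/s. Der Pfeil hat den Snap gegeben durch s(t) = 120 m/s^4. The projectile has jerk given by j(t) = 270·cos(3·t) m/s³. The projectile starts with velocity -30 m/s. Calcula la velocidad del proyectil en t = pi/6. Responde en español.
Necesitamos integrar nuestra ecuación de la sacudida j(t) = 270·cos(3·t) 2 veces. Tomando ∫j(t)dt y aplicando a(0) = 0, encontramos a(t) = 90·sin(3·t). La integral de la aceleración, con v(0) = -30, da la velocidad: v(t) = -30·cos(3·t). Tenemos la velocidad v(t) = -30·cos(3·t). Sustituyendo t = pi/6: v(pi/6) = 0.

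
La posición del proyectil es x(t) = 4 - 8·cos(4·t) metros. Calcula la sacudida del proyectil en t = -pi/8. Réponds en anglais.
Starting from position x(t) = 4 - 8·cos(4·t), we take 3 derivatives. The derivative of position gives velocity: v(t) = 32·sin(4·t). Taking d/dt of v(t), we find a(t) = 128·cos(4·t). Taking d/dt of a(t), we find j(t) = -512·sin(4·t). From the given jerk equation j(t) = -512·sin(4·t), we substitute t = -pi/8 to get j = 512.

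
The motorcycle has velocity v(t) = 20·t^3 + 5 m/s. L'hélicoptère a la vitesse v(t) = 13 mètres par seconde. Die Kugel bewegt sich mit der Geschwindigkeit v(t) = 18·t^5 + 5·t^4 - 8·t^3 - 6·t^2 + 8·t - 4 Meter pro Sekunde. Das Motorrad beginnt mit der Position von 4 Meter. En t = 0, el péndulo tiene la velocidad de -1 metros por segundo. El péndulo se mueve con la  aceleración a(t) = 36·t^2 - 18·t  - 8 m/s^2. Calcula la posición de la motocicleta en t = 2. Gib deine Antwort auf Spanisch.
Partiendo de la velocidad v(t) = 20·t^3 + 5, tomamos 1 antiderivada. La integral de la velocidad, con x(0) = 4, da la posición: x(t) = 5·t^4 + 5·t + 4. De la ecuación de la posición x(t) = 5·t^4 + 5·t + 4, sustituimos t = 2 para obtener x = 94.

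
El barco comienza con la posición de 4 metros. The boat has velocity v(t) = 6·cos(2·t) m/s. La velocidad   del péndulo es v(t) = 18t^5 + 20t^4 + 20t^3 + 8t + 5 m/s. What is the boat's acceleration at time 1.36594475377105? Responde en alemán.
Wir müssen unsere Gleichung für die Geschwindigkeit v(t) = 6·cos(2·t) 1-mal ableiten. Durch Ableiten von der Geschwindigkeit erhalten wir die Beschleunigung: a(t) = -12·sin(2·t). Aus der Gleichung für die Beschleunigung a(t) = -12·sin(2·t), setzen wir t = 1.36594475377105 ein und erhalten a = -4.78004471381096.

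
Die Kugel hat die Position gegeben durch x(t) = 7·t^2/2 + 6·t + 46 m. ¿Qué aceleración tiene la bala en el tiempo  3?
Partiendo de la posición x(t) = 7·t^2/2 + 6·t + 46, tomamos 2 derivadas. Tomando d/dt de x(t), encontramos v(t) = 7·t + 6. La derivada de la velocidad da la aceleración: a(t) = 7. De la ecuación de la aceleración a(t) = 7, sustituimos t = 3 para obtener a = 7.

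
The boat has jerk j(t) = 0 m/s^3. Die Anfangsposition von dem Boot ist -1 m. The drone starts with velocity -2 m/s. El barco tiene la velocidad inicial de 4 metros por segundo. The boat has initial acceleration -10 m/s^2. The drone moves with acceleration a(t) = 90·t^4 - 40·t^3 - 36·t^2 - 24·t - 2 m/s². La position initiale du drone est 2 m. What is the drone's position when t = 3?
To solve this, we need to take 2 antiderivatives of our acceleration equation a(t) = 90·t^4 - 40·t^3 - 36·t^2 - 24·t - 2. The antiderivative of acceleration is velocity. Using v(0) = -2, we get v(t) = 18·t^5 - 10·t^4 - 12·t^3 - 12·t^2 - 2·t - 2. Taking ∫v(t)dt and applying x(0) = 2, we find x(t) = 3·t^6 - 2·t^5 - 3·t^4 - 4·t^3 - t^2 - 2·t + 2. From the given position equation x(t) = 3·t^6 - 2·t^5 - 3·t^4 - 4·t^3 - t^2 - 2·t + 2, we substitute t = 3 to get x = 1337.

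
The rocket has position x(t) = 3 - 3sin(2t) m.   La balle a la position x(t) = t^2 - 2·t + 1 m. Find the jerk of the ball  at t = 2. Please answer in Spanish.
Para resolver esto, necesitamos tomar 3 derivadas de nuestra ecuación de la posición x(t) = t^2 - 2·t + 1. Derivando la posición, obtenemos la velocidad: v(t) = 2·t - 2. Derivando la velocidad, obtenemos la aceleración: a(t) = 2. La derivada de la aceleración da la sacudida: j(t) = 0. Usando j(t) = 0 y sustituyendo t = 2, encontramos j = 0.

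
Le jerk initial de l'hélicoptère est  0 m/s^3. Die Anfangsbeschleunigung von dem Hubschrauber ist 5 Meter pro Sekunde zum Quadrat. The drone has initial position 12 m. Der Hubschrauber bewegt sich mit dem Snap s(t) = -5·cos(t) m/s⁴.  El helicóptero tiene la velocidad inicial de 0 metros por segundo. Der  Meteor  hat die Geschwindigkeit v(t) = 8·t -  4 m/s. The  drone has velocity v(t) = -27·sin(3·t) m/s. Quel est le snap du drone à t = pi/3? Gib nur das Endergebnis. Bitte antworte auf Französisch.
Le snap à t = pi/3 est s = -729.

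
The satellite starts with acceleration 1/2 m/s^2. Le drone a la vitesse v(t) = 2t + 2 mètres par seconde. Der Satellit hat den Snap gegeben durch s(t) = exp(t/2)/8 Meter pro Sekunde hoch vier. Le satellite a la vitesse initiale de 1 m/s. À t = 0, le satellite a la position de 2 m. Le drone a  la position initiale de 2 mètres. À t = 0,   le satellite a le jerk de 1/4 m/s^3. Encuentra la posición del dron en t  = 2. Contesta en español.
Debemos encontrar la integral de nuestra ecuación de la velocidad v(t) = 2·t + 2 1 vez. La antiderivada de la velocidad es la posición. Usando x(0) = 2, obtenemos x(t) = t^2 + 2·t + 2. De la ecuación de la posición x(t) = t^2 + 2·t + 2, sustituimos t = 2 para obtener x = 10.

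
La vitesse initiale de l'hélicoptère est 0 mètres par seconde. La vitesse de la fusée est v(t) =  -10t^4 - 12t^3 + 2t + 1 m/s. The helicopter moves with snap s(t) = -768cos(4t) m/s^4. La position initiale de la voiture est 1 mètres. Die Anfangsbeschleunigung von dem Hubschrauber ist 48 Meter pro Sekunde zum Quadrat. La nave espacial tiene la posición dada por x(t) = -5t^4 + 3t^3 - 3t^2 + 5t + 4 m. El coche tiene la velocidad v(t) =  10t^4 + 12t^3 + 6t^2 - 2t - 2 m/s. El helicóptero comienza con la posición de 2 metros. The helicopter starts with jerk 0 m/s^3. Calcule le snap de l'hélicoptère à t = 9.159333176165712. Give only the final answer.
Le snap à t = 9.159333176165712 est s = -374.261197676575.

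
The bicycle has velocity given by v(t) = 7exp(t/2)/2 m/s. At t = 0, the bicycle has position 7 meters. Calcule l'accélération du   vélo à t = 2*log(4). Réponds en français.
En partant de la vitesse v(t) = 7·exp(t/2)/2, nous prenons 1 dérivée. La dérivée de la vitesse donne l'accélération: a(t) = 7·exp(t/2)/4. De l'équation de l'accélération a(t) = 7·exp(t/2)/4, nous substituons t = 2*log(4) pour obtenir a = 7.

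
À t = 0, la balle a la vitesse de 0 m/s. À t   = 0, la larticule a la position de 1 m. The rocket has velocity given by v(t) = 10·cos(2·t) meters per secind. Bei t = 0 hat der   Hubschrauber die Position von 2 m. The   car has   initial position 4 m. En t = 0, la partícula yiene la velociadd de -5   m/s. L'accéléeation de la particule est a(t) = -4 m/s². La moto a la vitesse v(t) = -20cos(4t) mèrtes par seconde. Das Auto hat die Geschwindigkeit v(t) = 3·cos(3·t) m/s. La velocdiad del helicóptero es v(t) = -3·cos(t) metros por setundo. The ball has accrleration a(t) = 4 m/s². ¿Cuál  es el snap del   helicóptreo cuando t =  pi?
Debemos derivar nuestra ecuación de la velocidad v(t) = -3·cos(t) 3 veces. Tomando d/dt de v(t), encontramos a(t) = 3·sin(t). Derivando la aceleración, obtenemos la sacudida: j(t) = 3·cos(t). Tomando d/dt de j(t), encontramos s(t) = -3·sin(t). Tenemos el snap s(t) = -3·sin(t). Sustituyendo t = pi: s(pi) = 0.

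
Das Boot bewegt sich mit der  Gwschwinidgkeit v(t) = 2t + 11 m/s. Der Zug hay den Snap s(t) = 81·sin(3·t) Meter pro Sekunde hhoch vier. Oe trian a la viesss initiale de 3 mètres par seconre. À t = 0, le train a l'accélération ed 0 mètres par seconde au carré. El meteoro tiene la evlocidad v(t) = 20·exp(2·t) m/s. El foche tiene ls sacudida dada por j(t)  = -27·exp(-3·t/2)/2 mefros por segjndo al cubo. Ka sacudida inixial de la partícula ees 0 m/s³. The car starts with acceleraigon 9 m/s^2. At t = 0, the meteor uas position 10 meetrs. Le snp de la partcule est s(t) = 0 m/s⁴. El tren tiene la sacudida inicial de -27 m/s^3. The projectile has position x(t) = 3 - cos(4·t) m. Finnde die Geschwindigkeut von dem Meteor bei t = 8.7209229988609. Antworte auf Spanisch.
Tenemos la velocidad v(t) = 20·exp(2·t). Sustituyendo t = 8.7209229988609: v(8.7209229988609) = 751497372.849635.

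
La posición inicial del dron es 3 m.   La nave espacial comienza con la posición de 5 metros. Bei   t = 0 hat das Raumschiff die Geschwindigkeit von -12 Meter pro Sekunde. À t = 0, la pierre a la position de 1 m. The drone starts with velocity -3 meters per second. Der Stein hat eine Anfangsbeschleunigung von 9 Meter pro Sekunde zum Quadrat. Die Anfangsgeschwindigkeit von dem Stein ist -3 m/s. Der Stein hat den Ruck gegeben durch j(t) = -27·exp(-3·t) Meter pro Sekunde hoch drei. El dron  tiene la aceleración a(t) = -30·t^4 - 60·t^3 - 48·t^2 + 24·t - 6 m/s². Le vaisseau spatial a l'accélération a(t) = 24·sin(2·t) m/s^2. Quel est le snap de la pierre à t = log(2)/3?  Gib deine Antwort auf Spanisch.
Debemos derivar nuestra ecuación de la sacudida j(t) = -27·exp(-3·t) 1 vez. La derivada de la sacudida da el snap: s(t) = 81·exp(-3·t). Tenemos el snap s(t) = 81·exp(-3·t). Sustituyendo t = log(2)/3: s(log(2)/3) = 81/2.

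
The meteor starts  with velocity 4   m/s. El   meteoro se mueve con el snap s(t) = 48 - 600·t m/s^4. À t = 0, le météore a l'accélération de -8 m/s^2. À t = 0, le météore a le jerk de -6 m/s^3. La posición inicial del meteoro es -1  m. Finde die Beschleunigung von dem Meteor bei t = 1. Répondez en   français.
Nous devons trouver la primitive de notre équation du snap s(t) = 48 - 600·t 2 fois. La primitive du snap, avec j(0) = -6, donne le jerk: j(t) = -300·t^2 + 48·t - 6. En intégrant le jerk et en utilisant la condition initiale a(0) = -8, nous obtenons a(t) = -100·t^3 + 24·t^2 - 6·t - 8. En utilisant a(t) = -100·t^3 + 24·t^2 - 6·t - 8 et en substituant t = 1, nous trouvons a = -90.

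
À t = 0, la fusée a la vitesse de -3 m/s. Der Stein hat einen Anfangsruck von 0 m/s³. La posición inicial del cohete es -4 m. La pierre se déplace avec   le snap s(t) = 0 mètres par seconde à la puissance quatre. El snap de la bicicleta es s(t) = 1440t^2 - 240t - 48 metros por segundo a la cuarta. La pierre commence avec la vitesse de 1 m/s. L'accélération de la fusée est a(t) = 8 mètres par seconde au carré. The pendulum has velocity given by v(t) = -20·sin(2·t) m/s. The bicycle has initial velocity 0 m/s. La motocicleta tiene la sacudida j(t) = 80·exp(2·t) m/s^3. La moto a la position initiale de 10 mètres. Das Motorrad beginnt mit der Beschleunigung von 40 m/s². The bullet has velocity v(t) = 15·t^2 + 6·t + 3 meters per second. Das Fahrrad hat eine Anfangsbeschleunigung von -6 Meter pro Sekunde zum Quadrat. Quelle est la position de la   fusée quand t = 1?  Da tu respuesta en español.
Necesitamos integrar nuestra ecuación de la aceleración a(t) = 8 2 veces. La antiderivada de la aceleración, con v(0) = -3, da la velocidad: v(t) = 8·t - 3. Tomando ∫v(t)dt y aplicando x(0) = -4, encontramos x(t) = 4·t^2 - 3·t - 4. Tenemos la posición x(t) = 4·t^2 - 3·t - 4. Sustituyendo t = 1: x(1) = -3.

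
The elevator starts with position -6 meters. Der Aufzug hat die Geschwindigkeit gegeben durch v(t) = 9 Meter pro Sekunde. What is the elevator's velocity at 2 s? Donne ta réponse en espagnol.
Tenemos la velocidad v(t) = 9. Sustituyendo t = 2: v(2) = 9.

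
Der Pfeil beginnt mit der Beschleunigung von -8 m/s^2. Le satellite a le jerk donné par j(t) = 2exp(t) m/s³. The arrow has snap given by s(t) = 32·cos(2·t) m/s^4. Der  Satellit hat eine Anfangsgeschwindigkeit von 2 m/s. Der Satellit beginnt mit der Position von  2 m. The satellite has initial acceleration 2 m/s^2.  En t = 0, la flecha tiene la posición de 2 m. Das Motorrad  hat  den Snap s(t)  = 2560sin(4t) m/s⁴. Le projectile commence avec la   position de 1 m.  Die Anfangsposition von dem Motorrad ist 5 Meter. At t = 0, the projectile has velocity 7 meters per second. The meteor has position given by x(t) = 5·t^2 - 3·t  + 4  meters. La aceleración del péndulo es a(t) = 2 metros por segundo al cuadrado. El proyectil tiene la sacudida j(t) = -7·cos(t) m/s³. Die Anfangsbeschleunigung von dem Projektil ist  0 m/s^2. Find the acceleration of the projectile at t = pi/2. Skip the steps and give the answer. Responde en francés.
La réponse est -7.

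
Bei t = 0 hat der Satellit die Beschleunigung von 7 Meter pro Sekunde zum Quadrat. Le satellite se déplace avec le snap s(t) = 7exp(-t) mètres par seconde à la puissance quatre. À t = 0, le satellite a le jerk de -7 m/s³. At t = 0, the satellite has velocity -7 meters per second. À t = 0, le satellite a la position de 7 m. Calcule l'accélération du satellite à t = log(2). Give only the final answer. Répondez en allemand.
Bei t = log(2), a = 7/2.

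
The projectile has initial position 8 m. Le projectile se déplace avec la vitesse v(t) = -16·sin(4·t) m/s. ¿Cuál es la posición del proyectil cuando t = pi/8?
Necesitamos integrar nuestra ecuación de la velocidad v(t) = -16·sin(4·t) 1 vez. Tomando ∫v(t)dt y aplicando x(0) = 8, encontramos x(t) = 4·cos(4·t) + 4. Usando x(t) = 4·cos(4·t) + 4 y sustituyendo t = pi/8, encontramos x = 4.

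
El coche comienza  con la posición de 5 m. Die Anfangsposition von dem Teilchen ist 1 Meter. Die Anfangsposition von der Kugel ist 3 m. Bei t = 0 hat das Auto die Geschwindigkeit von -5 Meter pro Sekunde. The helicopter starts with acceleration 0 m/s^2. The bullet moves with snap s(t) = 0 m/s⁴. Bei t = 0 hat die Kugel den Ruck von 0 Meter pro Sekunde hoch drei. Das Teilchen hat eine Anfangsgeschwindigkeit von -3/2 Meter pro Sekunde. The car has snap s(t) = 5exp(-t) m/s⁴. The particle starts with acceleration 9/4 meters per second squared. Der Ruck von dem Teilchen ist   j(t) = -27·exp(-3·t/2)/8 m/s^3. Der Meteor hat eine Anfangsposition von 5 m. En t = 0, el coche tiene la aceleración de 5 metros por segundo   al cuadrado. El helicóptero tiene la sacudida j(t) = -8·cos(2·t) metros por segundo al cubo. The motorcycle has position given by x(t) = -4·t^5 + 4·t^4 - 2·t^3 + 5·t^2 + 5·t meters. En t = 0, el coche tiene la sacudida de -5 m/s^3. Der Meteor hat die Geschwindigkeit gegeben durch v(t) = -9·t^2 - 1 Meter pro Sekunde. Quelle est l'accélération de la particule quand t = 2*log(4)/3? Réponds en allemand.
Wir müssen unsere Gleichung für den Ruck j(t) = -27·exp(-3·t/2)/8 1-mal integrieren. Mit ∫j(t)dt und Anwendung von a(0) = 9/4, finden wir a(t) = 9·exp(-3·t/2)/4. Wir haben die Beschleunigung a(t) = 9·exp(-3·t/2)/4. Durch Einsetzen von t = 2*log(4)/3: a(2*log(4)/3) = 9/16.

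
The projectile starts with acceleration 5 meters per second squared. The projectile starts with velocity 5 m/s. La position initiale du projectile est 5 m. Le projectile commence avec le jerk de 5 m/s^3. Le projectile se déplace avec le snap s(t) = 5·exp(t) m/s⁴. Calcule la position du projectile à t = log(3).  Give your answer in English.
Starting from snap s(t) = 5·exp(t), we take 4 integrals. The integral of snap, with j(0) = 5, gives jerk: j(t) = 5·exp(t). The integral of jerk is acceleration. Using a(0) = 5, we get a(t) = 5·exp(t). The integral of acceleration is velocity. Using v(0) = 5, we get v(t) = 5·exp(t). The antiderivative of velocity is position. Using x(0) = 5, we get x(t) = 5·exp(t). Using x(t) = 5·exp(t) and substituting t = log(3), we find x = 15.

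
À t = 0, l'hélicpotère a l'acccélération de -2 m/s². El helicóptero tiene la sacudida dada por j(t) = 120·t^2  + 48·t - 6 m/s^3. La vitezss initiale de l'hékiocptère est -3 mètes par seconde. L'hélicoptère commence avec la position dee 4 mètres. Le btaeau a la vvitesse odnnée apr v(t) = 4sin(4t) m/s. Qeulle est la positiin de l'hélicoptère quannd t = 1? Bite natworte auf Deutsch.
Ausgehend von dem Ruck j(t) = 120·t^2 + 48·t - 6, nehmen wir 3 Stammfunktionen. Die Stammfunktion von dem Ruck ist die Beschleunigung. Mit a(0) = -2 erhalten wir a(t) = 40·t^3 + 24·t^2 - 6·t - 2. Die Stammfunktion von der Beschleunigung, mit v(0) = -3, ergibt die Geschwindigkeit: v(t) = 10·t^4 + 8·t^3 - 3·t^2 - 2·t - 3. Das Integral von der Geschwindigkeit ist die Position. Mit x(0) = 4 erhalten wir x(t) = 2·t^5 + 2·t^4 - t^3 - t^2 - 3·t + 4. Aus der Gleichung für die Position x(t) = 2·t^5 + 2·t^4 - t^3 - t^2 - 3·t + 4, setzen wir t = 1 ein und erhalten x = 3.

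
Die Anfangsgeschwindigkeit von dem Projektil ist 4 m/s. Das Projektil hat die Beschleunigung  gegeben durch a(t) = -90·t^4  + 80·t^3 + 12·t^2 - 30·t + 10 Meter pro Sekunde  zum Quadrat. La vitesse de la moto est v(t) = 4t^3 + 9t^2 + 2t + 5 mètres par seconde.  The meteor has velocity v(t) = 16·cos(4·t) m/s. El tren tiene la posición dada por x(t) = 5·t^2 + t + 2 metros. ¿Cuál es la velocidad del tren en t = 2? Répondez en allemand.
Ausgehend von der Position x(t) = 5·t^2 + t + 2, nehmen wir 1 Ableitung. Mit d/dt von x(t) finden wir v(t) = 10·t + 1. Mit v(t) = 10·t + 1 und Einsetzen von t = 2, finden wir v = 21.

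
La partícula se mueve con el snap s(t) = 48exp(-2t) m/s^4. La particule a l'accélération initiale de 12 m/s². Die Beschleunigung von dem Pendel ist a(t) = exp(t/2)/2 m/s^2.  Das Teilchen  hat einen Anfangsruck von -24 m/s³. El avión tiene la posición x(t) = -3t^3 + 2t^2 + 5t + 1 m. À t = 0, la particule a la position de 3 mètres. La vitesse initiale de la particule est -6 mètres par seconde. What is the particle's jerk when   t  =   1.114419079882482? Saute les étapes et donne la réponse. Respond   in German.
Die Antwort ist -2.58368240628720.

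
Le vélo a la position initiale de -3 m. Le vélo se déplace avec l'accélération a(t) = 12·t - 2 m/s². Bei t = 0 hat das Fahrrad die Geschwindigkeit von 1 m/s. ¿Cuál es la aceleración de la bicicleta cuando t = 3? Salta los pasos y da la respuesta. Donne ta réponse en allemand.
Die Antwort ist 34.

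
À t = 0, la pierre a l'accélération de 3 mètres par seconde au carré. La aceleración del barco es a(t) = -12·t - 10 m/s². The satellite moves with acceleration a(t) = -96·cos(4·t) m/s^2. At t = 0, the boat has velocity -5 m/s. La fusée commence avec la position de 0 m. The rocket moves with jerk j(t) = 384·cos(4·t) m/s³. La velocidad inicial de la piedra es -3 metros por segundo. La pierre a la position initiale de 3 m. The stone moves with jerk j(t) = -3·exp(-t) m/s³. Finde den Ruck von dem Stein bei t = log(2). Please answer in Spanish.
Tenemos la sacudida j(t) = -3·exp(-t). Sustituyendo t = log(2): j(log(2)) = -3/2.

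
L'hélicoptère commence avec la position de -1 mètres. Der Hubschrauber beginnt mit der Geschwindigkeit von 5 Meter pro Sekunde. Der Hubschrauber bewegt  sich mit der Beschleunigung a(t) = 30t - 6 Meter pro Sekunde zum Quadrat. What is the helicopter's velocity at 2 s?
To solve this, we need to take 1 integral of our acceleration equation a(t) = 30·t - 6. The integral of acceleration, with v(0) = 5, gives velocity: v(t) = 15·t^2 - 6·t + 5. Using v(t) = 15·t^2 - 6·t + 5 and substituting t = 2, we find v = 53.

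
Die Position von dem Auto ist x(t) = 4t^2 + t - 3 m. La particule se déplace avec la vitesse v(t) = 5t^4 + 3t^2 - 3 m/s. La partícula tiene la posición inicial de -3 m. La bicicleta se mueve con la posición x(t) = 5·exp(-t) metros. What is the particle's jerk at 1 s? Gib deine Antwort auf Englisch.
We must differentiate our velocity equation v(t) = 5·t^4 + 3·t^2 - 3 2 times. The derivative of velocity gives acceleration: a(t) = 20·t^3 + 6·t. The derivative of acceleration gives jerk: j(t) = 60·t^2 + 6. From the given jerk equation j(t) = 60·t^2 + 6, we substitute t = 1 to get j = 66.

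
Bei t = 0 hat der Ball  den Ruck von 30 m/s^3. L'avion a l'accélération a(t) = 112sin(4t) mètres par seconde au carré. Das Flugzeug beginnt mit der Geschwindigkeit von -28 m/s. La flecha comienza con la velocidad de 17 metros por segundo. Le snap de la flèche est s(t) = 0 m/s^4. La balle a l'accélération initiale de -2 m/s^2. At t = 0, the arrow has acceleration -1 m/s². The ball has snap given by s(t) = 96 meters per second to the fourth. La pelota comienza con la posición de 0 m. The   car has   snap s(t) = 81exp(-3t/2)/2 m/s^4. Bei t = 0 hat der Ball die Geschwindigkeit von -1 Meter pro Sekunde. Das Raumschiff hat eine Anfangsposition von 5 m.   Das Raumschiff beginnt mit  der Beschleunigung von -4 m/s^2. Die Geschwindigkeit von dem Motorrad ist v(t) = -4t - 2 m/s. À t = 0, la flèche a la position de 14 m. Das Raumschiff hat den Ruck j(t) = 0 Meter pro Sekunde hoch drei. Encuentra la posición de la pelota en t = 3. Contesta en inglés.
Starting from snap s(t) = 96, we take 4 antiderivatives. Taking ∫s(t)dt and applying j(0) = 30, we find j(t) = 96·t + 30. The antiderivative of jerk is acceleration. Using a(0) = -2, we get a(t) = 48·t^2 + 30·t - 2. The integral of acceleration, with v(0) = -1, gives velocity: v(t) = 16·t^3 + 15·t^2 - 2·t - 1. Finding the antiderivative of v(t) and using x(0) = 0: x(t) = 4·t^4 + 5·t^3 - t^2 - t. We have position x(t) = 4·t^4 + 5·t^3 - t^2 - t. Substituting t = 3: x(3) = 447.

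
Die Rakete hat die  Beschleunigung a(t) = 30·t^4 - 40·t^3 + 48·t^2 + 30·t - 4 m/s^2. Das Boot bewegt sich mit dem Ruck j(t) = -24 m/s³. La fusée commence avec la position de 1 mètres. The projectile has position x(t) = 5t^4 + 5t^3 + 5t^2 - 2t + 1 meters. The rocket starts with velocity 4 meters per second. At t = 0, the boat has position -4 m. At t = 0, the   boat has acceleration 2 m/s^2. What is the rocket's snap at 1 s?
We must differentiate our acceleration equation a(t) = 30·t^4 - 40·t^3 + 48·t^2 + 30·t - 4 2 times. The derivative of acceleration gives jerk: j(t) = 120·t^3 - 120·t^2 + 96·t + 30. Differentiating jerk, we get snap: s(t) = 360·t^2 - 240·t + 96. From the given snap equation s(t) = 360·t^2 - 240·t + 96, we substitute t = 1 to get s = 216.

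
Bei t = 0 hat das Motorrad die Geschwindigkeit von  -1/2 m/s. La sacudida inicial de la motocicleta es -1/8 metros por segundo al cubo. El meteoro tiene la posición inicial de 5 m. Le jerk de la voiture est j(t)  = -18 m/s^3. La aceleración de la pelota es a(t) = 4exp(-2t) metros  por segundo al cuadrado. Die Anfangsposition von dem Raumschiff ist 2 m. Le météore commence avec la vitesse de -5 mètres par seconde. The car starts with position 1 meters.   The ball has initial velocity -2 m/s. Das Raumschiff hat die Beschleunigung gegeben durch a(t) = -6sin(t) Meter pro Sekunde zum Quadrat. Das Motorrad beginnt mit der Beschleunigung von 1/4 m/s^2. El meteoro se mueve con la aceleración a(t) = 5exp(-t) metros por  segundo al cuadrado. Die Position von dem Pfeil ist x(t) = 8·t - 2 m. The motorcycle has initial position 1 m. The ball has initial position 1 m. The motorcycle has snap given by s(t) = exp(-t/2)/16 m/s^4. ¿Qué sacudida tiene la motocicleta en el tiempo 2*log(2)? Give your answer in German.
Wir müssen unsere Gleichung für den Snap s(t) = exp(-t/2)/16 1-mal integrieren. Die Stammfunktion von dem Snap, mit j(0) = -1/8, ergibt den Ruck: j(t) = -exp(-t/2)/8. Aus der Gleichung für den Ruck j(t) = -exp(-t/2)/8, setzen wir t = 2*log(2) ein und erhalten j = -1/16.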